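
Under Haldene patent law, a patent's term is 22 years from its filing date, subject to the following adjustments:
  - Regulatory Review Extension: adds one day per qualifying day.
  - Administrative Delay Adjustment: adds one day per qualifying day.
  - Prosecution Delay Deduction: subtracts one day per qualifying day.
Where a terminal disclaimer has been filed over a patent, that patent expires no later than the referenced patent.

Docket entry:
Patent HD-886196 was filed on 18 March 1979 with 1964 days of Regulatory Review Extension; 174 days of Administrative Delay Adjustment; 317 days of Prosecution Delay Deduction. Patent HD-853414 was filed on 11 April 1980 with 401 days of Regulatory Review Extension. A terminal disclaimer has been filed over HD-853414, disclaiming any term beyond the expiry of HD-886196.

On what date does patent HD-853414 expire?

May 17, 2003

Natural term of HD-853414:
  Base: filing + 22 years → 11 April 2002.
  Regulatory Review Extension: +401 days → 17 May 2003.
Expiry of referenced patent HD-886196:
  Base: filing + 22 years → 18 March 2001.
  Regulatory Review Extension: +1964 days → 3 August 2006.
  Administrative Delay Adjustment: +174 days → 24 January 2007.
  Prosecution Delay Deduction: −317 days → 13 March 2006.
Terminal disclaimer: HD-853414 expires on the earlier of 17 May 2003 and 13 March 2006.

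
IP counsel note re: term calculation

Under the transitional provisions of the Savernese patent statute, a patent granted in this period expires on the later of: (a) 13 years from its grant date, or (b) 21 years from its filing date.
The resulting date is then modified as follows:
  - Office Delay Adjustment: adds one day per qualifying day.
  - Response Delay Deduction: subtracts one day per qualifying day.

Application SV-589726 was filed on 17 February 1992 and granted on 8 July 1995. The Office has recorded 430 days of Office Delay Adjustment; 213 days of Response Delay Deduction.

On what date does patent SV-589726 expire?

September 22, 2013

(a) grant + 13 years → 8 July 2008.
(b) filing + 21 years → 17 February 2013.
Later of the two: 17 February 2013.
Office Delay Adjustment: +430 days → 23 April 2014.
Response Delay Deduction: −213 days → 22 September 2013.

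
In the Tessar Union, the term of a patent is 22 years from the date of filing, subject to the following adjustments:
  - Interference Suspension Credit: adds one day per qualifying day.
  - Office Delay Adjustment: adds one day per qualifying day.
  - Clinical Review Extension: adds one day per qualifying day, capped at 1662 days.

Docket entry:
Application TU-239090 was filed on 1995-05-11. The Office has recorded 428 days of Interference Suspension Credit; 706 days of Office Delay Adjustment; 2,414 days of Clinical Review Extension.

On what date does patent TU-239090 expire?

Base term: filing date + 22 years → 11 May 2017.
Interference Suspension Credit: +428 days → 13 July 2018.
Office Delay Adjustment: +706 days → 18 June 2020.
Clinical Review Extension: 2414 days claimed exceeds the 1662-day cap, so +1662 days → 5 January 2025.

2025-01-05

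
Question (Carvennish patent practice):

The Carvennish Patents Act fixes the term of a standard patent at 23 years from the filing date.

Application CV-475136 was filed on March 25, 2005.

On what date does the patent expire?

March 25, 2028

Filing date + 23 years → 25 March 2028.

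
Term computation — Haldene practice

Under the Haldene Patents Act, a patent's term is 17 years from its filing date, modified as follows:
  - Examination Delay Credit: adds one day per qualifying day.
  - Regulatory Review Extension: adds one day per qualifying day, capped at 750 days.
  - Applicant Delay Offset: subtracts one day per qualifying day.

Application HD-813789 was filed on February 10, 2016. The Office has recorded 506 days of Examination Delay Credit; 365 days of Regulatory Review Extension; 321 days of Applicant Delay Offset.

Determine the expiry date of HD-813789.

Base term: filing date + 17 years → 10 February 2033.
Examination Delay Credit: +506 days → 1 July 2034.
Regulatory Review Extension: 365 days (within the 750-day cap) → +365 days → 1 July 2035.
Applicant Delay Offset: −321 days → 14 August 2034.

2034-08-14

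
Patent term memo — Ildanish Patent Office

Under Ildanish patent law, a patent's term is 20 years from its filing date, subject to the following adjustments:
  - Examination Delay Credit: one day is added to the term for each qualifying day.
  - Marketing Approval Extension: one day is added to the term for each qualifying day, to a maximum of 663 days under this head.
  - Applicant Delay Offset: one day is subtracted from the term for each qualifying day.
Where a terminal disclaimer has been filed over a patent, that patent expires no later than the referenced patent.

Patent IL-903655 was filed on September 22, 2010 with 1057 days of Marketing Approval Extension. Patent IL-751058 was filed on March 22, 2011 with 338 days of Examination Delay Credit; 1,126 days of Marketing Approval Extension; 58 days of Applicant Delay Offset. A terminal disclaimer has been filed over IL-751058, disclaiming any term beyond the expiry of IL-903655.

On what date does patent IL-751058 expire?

Natural term of IL-751058:
  Base: filing + 20 years → 22 March 2031.
  Examination Delay Credit: +338 days → 23 February 2032.
  Marketing Approval Extension: 1126 days claimed exceeds the 663-day cap, so +663 days → 17 December 2033.
  Applicant Delay Offset: −58 days → 20 October 2033.
Expiry of referenced patent IL-903655:
  Base: filing + 20 years → 22 September 2030.
  Marketing Approval Extension: 1057 days claimed exceeds the 663-day cap, so +663 days → 16 July 2032.
Terminal disclaimer: IL-751058 expires on the earlier of 20 October 2033 and 16 July 2032.

July 16, 2032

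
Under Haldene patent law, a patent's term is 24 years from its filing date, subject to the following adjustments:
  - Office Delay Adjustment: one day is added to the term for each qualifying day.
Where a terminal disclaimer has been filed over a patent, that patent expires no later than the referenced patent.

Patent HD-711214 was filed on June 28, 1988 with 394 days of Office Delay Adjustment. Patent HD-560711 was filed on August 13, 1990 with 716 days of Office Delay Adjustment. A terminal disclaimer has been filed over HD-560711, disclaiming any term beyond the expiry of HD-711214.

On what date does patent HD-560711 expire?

Natural term of HD-560711:
  Base: filing + 24 years → 13 August 2014.
  Office Delay Adjustment: +716 days → 29 July 2016.
Expiry of referenced patent HD-711214:
  Base: filing + 24 years → 28 June 2012.
  Office Delay Adjustment: +394 days → 27 July 2013.
Terminal disclaimer: HD-560711 expires on the earlier of 29 July 2016 and 27 July 2013.

July 27, 2013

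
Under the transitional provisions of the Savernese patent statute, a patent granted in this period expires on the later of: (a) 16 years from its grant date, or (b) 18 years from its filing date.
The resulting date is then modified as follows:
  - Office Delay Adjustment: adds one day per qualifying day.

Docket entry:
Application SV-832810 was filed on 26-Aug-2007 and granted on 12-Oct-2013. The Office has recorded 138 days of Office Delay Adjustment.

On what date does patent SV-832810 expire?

(a) grant + 16 years → 12 October 2029.
(b) filing + 18 years → 26 August 2025.
Later of the two: 12 October 2029.
Office Delay Adjustment: +138 days → 27 February 2030.

February 27, 2030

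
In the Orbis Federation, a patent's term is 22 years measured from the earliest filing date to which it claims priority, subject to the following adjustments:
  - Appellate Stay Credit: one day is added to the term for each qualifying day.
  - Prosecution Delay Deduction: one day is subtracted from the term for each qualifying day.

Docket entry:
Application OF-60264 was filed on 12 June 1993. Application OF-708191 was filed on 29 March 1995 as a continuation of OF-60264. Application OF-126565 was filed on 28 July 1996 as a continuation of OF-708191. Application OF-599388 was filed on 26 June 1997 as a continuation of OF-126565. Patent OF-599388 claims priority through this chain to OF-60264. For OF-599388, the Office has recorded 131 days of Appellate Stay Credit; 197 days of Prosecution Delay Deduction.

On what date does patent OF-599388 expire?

Earliest priority filing: 12 June 1993.
Base term: 12 June 1993 + 22 years → 12 June 2015.
Appellate Stay Credit: +131 days → 21 October 2015.
Prosecution Delay Deduction: −197 days → 7 April 2015.

April 7, 2015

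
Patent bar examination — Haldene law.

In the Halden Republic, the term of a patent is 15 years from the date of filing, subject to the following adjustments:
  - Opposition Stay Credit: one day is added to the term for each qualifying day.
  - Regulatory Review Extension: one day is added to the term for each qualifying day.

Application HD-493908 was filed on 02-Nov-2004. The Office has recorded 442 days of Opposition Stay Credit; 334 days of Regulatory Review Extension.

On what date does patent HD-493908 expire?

December 17, 2021

Base term: filing date + 15 years → 2 November 2019.
Opposition Stay Credit: +442 days → 17 January 2021.
Regulatory Review Extension: +334 days → 17 December 2021.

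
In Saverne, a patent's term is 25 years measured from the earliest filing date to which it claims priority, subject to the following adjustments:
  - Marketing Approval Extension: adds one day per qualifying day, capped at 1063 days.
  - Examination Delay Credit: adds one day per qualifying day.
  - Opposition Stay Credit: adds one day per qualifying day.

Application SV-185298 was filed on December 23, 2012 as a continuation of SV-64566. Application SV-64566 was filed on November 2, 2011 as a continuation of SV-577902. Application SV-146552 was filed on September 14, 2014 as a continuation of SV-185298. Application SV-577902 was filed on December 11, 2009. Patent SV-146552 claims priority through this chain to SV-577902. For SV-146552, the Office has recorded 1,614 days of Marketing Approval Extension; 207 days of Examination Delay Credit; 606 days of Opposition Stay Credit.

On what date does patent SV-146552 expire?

January 30, 2040

Earliest priority filing: 11 December 2009.
Base term: 11 December 2009 + 25 years → 11 December 2034.
Marketing Approval Extension: 1614 days claimed exceeds the 1063-day cap, so +1063 days → 8 November 2037.
Examination Delay Credit: +207 days → 3 June 2038.
Opposition Stay Credit: +606 days → 30 January 2040.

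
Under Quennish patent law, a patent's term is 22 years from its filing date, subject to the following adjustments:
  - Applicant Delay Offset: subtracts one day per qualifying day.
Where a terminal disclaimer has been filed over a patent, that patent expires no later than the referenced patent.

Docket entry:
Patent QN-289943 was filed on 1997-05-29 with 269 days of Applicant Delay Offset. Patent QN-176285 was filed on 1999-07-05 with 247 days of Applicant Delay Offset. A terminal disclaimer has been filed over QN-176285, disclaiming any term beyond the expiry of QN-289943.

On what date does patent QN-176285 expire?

Natural term of QN-176285:
  Base: filing + 22 years → 5 July 2021.
  Applicant Delay Offset: −247 days → 31 October 2020.
Expiry of referenced patent QN-289943:
  Base: filing + 22 years → 29 May 2019.
  Applicant Delay Offset: −269 days → 2 September 2018.
Terminal disclaimer: QN-176285 expires on the earlier of 31 October 2020 and 2 September 2018.

2018-09-02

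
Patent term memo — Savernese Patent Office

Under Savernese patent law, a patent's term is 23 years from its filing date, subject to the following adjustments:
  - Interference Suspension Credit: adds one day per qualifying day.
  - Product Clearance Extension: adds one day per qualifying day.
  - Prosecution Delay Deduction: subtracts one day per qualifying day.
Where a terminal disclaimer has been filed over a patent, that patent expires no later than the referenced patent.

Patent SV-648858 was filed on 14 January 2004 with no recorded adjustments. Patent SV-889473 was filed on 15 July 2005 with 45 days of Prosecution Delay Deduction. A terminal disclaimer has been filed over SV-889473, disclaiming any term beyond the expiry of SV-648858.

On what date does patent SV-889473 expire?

Natural term of SV-889473:
  Base: filing + 23 years → 15 July 2028.
  Prosecution Delay Deduction: −45 days → 31 May 2028.
Expiry of referenced patent SV-648858:
  Base: filing + 23 years → 14 January 2027.
Terminal disclaimer: SV-889473 expires on the earlier of 31 May 2028 and 14 January 2027.

January 14, 2027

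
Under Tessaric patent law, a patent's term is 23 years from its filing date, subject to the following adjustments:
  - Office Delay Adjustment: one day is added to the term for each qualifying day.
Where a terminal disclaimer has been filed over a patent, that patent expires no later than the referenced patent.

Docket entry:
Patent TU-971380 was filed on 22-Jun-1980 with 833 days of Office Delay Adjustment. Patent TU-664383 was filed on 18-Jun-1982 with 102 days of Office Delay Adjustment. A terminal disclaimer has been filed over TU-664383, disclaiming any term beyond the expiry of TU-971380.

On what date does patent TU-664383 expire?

2005-09-28

Natural term of TU-664383:
  Base: filing + 23 years → 18 June 2005.
  Office Delay Adjustment: +102 days → 28 September 2005.
Expiry of referenced patent TU-971380:
  Base: filing + 23 years → 22 June 2003.
  Office Delay Adjustment: +833 days → 2 October 2005.
Terminal disclaimer: TU-664383 expires on the earlier of 28 September 2005 and 2 October 2005.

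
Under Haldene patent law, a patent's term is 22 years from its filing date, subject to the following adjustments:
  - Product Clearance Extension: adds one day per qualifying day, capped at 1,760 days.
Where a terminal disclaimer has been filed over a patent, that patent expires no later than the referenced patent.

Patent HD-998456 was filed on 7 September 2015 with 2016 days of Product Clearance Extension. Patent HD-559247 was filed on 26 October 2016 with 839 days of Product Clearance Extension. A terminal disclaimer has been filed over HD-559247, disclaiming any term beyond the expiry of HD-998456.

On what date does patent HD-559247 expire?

February 11, 2041

Natural term of HD-559247:
  Base: filing + 22 years → 26 October 2038.
  Product Clearance Extension: 839 days (within the 1760-day cap) → +839 days → 11 February 2041.
Expiry of referenced patent HD-998456:
  Base: filing + 22 years → 7 September 2037.
  Product Clearance Extension: 2016 days claimed exceeds the 1760-day cap, so +1760 days → 3 July 2042.
Terminal disclaimer: HD-559247 expires on the earlier of 11 February 2041 and 3 July 2042.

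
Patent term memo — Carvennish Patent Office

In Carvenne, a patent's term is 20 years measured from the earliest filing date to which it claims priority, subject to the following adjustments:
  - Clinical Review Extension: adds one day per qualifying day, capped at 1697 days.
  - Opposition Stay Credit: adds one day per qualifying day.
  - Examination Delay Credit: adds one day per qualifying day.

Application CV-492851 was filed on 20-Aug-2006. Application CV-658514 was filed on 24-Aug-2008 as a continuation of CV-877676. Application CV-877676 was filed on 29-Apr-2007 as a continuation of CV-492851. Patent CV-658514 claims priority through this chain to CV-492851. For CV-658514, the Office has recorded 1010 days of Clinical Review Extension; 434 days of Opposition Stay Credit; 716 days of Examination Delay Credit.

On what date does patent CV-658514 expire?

July 19, 2032

Earliest priority filing: 20 August 2006.
Base term: 20 August 2006 + 20 years → 20 August 2026.
Clinical Review Extension: 1010 days (within the 1697-day cap) → +1010 days → 26 May 2029.
Opposition Stay Credit: +434 days → 3 August 2030.
Examination Delay Credit: +716 days → 19 July 2032.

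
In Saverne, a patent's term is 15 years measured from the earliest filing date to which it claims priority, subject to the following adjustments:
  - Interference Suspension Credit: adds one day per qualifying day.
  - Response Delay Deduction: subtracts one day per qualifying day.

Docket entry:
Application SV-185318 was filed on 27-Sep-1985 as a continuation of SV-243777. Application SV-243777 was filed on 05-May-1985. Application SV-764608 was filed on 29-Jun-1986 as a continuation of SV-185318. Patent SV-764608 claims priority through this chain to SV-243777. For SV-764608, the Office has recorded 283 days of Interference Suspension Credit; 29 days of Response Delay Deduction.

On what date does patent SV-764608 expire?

Earliest priority filing: 5 May 1985.
Base term: 5 May 1985 + 15 years → 5 May 2000.
Interference Suspension Credit: +283 days → 12 February 2001.
Response Delay Deduction: −29 days → 14 January 2001.

January 14, 2001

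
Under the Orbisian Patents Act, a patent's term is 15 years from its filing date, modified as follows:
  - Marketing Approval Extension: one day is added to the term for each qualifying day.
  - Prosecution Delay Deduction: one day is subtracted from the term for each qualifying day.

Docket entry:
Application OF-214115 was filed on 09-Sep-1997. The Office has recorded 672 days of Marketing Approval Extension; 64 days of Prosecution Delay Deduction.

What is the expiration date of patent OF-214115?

Base term: filing date + 15 years → 9 September 2012.
Marketing Approval Extension: +672 days → 13 July 2014.
Prosecution Delay Deduction: −64 days → 10 May 2014.

May 10, 2014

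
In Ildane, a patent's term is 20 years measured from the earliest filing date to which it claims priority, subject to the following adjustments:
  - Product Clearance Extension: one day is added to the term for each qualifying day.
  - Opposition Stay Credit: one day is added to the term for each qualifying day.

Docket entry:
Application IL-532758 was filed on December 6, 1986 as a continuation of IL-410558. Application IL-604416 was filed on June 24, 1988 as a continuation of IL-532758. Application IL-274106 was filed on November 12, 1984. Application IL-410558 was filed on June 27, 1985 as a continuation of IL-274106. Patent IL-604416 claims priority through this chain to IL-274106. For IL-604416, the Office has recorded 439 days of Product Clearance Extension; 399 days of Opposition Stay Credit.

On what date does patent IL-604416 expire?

Earliest priority filing: 12 November 1984.
Base term: 12 November 1984 + 20 years → 12 November 2004.
Product Clearance Extension: +439 days → 25 January 2006.
Opposition Stay Credit: +399 days → 28 February 2007.

February 28, 2007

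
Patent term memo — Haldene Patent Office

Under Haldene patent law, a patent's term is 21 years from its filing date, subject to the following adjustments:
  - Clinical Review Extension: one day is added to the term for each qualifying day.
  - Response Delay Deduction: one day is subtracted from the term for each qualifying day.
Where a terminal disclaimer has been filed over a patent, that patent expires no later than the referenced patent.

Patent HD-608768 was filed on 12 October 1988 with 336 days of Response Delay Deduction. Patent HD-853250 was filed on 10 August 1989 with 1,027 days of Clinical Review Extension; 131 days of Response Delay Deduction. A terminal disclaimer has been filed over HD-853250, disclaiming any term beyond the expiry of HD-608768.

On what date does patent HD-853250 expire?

Natural term of HD-853250:
  Base: filing + 21 years → 10 August 2010.
  Clinical Review Extension: +1027 days → 2 June 2013.
  Response Delay Deduction: −131 days → 22 January 2013.
Expiry of referenced patent HD-608768:
  Base: filing + 21 years → 12 October 2009.
  Response Delay Deduction: −336 days → 10 November 2008.
Terminal disclaimer: HD-853250 expires on the earlier of 22 January 2013 and 10 November 2008.

November 10, 2008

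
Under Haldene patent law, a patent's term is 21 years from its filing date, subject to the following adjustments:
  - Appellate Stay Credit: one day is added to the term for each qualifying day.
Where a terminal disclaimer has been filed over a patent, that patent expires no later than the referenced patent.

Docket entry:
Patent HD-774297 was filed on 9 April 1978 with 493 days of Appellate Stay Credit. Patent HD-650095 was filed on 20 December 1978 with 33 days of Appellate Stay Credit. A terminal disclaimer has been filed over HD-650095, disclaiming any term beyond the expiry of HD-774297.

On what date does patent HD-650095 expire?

January 22, 2000

Natural term of HD-650095:
  Base: filing + 21 years → 20 December 1999.
  Appellate Stay Credit: +33 days → 22 January 2000.
Expiry of referenced patent HD-774297:
  Base: filing + 21 years → 9 April 1999.
  Appellate Stay Credit: +493 days → 14 August 2000.
Terminal disclaimer: HD-650095 expires on the earlier of 22 January 2000 and 14 August 2000.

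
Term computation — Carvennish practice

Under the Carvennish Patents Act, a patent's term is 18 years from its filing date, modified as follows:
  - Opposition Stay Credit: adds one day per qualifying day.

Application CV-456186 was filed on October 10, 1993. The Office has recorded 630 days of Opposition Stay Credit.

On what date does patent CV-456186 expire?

July 1, 2013

Base term: filing date + 18 years → 10 October 2011.
Opposition Stay Credit: +630 days → 1 July 2013.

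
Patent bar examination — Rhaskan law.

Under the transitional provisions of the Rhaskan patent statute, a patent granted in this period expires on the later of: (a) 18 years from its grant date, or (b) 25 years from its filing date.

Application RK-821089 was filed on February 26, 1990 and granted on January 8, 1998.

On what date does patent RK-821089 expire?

2016-01-08

(a) grant + 18 years → 8 January 2016.
(b) filing + 25 years → 26 February 2015.
Later of the two: 8 January 2016.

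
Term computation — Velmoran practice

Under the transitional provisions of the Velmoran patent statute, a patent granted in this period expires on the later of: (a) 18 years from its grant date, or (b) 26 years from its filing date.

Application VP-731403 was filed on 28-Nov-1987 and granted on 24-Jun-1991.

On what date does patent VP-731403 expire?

(a) grant + 18 years → 24 June 2009.
(b) filing + 26 years → 28 November 2013.
Later of the two: 28 November 2013.

2013-11-28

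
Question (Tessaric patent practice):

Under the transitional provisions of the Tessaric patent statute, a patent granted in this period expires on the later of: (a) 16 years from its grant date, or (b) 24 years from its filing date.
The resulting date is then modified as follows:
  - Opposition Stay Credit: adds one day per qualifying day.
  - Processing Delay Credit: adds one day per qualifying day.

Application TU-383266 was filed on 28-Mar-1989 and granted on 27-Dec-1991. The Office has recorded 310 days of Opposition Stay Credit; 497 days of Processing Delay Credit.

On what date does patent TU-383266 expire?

2015-06-13

(a) grant + 16 years → 27 December 2007.
(b) filing + 24 years → 28 March 2013.
Later of the two: 28 March 2013.
Opposition Stay Credit: +310 days → 1 February 2014.
Processing Delay Credit: +497 days → 13 June 2015.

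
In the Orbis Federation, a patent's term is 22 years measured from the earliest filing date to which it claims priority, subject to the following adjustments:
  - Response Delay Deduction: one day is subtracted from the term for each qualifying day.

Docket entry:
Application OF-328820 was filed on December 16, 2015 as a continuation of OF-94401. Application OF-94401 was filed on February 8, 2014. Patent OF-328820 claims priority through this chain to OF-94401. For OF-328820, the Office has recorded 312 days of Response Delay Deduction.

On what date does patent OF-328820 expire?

Earliest priority filing: 8 February 2014.
Base term: 8 February 2014 + 22 years → 8 February 2036.
Response Delay Deduction: −312 days → 2 April 2035.

2035-04-02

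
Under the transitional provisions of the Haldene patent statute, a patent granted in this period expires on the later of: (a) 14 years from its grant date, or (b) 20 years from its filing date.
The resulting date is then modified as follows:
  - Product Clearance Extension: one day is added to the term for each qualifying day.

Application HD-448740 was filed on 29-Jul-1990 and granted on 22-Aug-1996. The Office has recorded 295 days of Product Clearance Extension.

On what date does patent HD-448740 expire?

(a) grant + 14 years → 22 August 2010.
(b) filing + 20 years → 29 July 2010.
Later of the two: 22 August 2010.
Product Clearance Extension: +295 days → 13 June 2011.

2011-06-13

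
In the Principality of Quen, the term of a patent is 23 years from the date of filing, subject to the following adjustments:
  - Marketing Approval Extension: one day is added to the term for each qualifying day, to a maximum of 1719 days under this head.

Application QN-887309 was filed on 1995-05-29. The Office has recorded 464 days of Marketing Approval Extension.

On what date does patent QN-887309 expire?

September 5, 2019

Base term: filing date + 23 years → 29 May 2018.
Marketing Approval Extension: 464 days (within the 1719-day cap) → +464 days → 5 September 2019.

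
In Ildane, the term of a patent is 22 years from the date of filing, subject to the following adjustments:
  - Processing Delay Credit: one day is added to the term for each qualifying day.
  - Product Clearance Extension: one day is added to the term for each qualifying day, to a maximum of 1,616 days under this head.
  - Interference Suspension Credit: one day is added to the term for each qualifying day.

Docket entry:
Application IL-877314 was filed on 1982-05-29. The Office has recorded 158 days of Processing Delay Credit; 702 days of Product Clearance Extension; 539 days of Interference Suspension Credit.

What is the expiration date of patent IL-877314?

Base term: filing date + 22 years → 29 May 2004.
Processing Delay Credit: +158 days → 3 November 2004.
Product Clearance Extension: 702 days (within the 1616-day cap) → +702 days → 6 October 2006.
Interference Suspension Credit: +539 days → 28 March 2008.

2008-03-28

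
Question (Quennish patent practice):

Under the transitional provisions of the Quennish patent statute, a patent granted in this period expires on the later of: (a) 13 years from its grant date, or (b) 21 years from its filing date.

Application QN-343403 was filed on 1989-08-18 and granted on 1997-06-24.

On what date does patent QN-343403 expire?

August 18, 2010

(a) grant + 13 years → 24 June 2010.
(b) filing + 21 years → 18 August 2010.
Later of the two: 18 August 2010.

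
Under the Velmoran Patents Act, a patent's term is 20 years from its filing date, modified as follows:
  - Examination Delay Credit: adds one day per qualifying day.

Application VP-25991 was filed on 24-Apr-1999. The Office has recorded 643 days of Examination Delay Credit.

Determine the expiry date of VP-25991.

2021-01-26

Base term: filing date + 20 years → 24 April 2019.
Examination Delay Credit: +643 days → 26 January 2021.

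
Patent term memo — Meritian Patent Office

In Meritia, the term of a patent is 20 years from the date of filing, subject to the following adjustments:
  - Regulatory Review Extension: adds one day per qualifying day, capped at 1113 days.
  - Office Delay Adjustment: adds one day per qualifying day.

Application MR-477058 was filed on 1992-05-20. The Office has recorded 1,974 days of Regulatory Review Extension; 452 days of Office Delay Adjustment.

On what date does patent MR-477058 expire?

September 1, 2016

Base term: filing date + 20 years → 20 May 2012.
Regulatory Review Extension: 1974 days claimed exceeds the 1113-day cap, so +1113 days → 7 June 2015.
Office Delay Adjustment: +452 days → 1 September 2016.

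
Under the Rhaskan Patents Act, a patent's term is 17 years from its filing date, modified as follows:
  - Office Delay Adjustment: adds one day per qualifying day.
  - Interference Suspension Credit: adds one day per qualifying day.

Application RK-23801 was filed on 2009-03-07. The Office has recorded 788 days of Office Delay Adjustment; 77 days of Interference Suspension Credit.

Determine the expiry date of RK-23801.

Base term: filing date + 17 years → 7 March 2026.
Office Delay Adjustment: +788 days → 3 May 2028.
Interference Suspension Credit: +77 days → 19 July 2028.

July 19, 2028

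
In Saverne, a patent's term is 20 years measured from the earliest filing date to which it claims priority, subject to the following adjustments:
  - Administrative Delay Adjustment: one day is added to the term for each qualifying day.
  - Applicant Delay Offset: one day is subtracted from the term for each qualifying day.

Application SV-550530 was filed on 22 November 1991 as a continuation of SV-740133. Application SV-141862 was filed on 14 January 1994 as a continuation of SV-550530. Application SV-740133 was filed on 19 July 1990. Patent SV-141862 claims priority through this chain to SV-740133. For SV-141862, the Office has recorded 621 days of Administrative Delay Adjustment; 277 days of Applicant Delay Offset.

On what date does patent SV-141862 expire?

2011-06-28

Earliest priority filing: 19 July 1990.
Base term: 19 July 1990 + 20 years → 19 July 2010.
Administrative Delay Adjustment: +621 days → 31 March 2012.
Applicant Delay Offset: −277 days → 28 June 2011.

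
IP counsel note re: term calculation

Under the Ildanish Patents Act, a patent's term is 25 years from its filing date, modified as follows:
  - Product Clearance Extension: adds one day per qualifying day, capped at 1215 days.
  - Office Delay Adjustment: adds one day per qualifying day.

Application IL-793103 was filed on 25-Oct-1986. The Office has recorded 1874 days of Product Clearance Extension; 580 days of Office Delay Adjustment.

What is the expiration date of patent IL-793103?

2016-09-23

Base term: filing date + 25 years → 25 October 2011.
Product Clearance Extension: 1874 days claimed exceeds the 1215-day cap, so +1215 days → 21 February 2015.
Office Delay Adjustment: +580 days → 23 September 2016.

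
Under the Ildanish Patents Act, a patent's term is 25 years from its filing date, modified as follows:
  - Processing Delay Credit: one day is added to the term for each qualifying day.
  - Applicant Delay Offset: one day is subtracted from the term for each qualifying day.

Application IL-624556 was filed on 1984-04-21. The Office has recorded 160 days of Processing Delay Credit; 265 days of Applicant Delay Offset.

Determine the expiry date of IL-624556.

January 6, 2009

Base term: filing date + 25 years → 21 April 2009.
Processing Delay Credit: +160 days → 28 September 2009.
Applicant Delay Offset: −265 days → 6 January 2009.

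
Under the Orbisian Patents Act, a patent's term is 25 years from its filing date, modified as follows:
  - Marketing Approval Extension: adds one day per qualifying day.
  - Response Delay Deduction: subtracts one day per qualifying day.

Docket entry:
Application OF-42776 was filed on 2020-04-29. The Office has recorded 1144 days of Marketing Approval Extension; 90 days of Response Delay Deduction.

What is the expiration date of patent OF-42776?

2048-03-18

Base term: filing date + 25 years → 29 April 2045.
Marketing Approval Extension: +1144 days → 16 June 2048.
Response Delay Deduction: −90 days → 18 March 2048.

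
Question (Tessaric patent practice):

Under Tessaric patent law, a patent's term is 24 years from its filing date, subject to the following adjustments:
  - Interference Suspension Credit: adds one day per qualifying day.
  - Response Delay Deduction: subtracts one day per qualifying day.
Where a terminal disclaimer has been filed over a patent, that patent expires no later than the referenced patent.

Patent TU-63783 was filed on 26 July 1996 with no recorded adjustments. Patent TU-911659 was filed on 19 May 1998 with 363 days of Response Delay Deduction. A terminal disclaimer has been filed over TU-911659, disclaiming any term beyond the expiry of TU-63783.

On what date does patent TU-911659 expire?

Natural term of TU-911659:
  Base: filing + 24 years → 19 May 2022.
  Response Delay Deduction: −363 days → 21 May 2021.
Expiry of referenced patent TU-63783:
  Base: filing + 24 years → 26 July 2020.
Terminal disclaimer: TU-911659 expires on the earlier of 21 May 2021 and 26 July 2020.

2020-07-26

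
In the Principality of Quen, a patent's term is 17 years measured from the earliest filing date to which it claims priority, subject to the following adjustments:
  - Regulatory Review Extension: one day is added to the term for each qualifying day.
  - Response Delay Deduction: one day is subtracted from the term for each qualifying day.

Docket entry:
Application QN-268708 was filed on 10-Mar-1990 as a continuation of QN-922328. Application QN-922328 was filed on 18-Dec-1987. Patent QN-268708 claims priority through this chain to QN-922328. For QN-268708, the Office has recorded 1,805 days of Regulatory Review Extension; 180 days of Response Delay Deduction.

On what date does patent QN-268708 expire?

May 31, 2009

Earliest priority filing: 18 December 1987.
Base term: 18 December 1987 + 17 years → 18 December 2004.
Regulatory Review Extension: +1805 days → 27 November 2009.
Response Delay Deduction: −180 days → 31 May 2009.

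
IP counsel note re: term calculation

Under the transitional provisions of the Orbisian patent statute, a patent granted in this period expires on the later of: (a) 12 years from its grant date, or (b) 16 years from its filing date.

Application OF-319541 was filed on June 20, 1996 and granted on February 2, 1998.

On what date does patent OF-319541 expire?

2012-06-20

(a) grant + 12 years → 2 February 2010.
(b) filing + 16 years → 20 June 2012.
Later of the two: 20 June 2012.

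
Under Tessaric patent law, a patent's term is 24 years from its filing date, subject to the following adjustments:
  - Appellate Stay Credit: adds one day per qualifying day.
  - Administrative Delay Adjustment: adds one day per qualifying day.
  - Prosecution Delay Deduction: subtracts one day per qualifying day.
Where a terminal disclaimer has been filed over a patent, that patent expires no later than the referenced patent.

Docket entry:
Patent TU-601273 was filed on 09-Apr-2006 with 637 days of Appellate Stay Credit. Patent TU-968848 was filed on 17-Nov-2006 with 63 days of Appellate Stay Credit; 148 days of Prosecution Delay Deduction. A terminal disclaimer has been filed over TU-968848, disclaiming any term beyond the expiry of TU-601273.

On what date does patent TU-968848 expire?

August 24, 2030

Natural term of TU-968848:
  Base: filing + 24 years → 17 November 2030.
  Appellate Stay Credit: +63 days → 19 January 2031.
  Prosecution Delay Deduction: −148 days → 24 August 2030.
Expiry of referenced patent TU-601273:
  Base: filing + 24 years → 9 April 2030.
  Appellate Stay Credit: +637 days → 6 January 2032.
Terminal disclaimer: TU-968848 expires on the earlier of 24 August 2030 and 6 January 2032.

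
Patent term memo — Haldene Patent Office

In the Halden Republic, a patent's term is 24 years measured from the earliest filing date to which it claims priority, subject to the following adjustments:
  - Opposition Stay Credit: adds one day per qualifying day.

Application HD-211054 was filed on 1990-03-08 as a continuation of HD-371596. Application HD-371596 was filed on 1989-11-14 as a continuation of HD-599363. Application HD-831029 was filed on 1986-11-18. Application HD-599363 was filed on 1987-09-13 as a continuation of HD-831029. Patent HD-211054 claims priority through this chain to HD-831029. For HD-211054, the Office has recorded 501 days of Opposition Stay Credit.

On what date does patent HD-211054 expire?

2012-04-02

Earliest priority filing: 18 November 1986.
Base term: 18 November 1986 + 24 years → 18 November 2010.
Opposition Stay Credit: +501 days → 2 April 2012.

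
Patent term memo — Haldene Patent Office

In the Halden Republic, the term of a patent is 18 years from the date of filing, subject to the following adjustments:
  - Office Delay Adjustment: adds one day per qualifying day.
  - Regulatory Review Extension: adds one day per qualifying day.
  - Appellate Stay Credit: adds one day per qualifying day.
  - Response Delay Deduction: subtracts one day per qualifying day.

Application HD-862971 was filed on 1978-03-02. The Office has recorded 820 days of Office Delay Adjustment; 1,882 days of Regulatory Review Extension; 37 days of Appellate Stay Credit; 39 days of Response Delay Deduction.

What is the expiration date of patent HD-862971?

July 24, 2003

Base term: filing date + 18 years → 2 March 1996.
Office Delay Adjustment: +820 days → 31 May 1998.
Regulatory Review Extension: +1882 days → 26 July 2003.
Appellate Stay Credit: +37 days → 1 September 2003.
Response Delay Deduction: −39 days → 24 July 2003.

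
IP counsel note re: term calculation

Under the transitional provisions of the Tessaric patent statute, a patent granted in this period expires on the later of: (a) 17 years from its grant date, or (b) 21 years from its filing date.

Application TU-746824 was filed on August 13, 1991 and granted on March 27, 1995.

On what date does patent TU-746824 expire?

2012-08-13

(a) grant + 17 years → 27 March 2012.
(b) filing + 21 years → 13 August 2012.
Later of the two: 13 August 2012.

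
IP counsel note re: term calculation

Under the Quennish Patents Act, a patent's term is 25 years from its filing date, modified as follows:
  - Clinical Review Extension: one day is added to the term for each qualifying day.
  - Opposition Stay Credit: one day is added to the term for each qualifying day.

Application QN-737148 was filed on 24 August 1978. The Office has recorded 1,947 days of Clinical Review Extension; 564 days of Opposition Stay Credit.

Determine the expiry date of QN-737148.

2010-07-09

Base term: filing date + 25 years → 24 August 2003.
Clinical Review Extension: +1947 days → 22 December 2008.
Opposition Stay Credit: +564 days → 9 July 2010.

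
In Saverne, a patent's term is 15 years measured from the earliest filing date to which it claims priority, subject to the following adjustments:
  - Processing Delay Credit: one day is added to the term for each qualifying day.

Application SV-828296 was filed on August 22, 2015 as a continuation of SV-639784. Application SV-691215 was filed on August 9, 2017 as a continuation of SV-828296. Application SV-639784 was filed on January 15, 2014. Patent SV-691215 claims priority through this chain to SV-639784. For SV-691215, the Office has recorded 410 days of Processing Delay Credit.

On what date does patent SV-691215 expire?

March 1, 2030

Earliest priority filing: 15 January 2014.
Base term: 15 January 2014 + 15 years → 15 January 2029.
Processing Delay Credit: +410 days → 1 March 2030.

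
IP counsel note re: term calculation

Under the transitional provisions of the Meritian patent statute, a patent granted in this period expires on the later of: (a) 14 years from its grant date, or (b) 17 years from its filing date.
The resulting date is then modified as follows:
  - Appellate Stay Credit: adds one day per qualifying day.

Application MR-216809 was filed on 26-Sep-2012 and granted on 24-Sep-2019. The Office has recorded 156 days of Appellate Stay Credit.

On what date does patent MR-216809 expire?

(a) grant + 14 years → 24 September 2033.
(b) filing + 17 years → 26 September 2029.
Later of the two: 24 September 2033.
Appellate Stay Credit: +156 days → 27 February 2034.

February 27, 2034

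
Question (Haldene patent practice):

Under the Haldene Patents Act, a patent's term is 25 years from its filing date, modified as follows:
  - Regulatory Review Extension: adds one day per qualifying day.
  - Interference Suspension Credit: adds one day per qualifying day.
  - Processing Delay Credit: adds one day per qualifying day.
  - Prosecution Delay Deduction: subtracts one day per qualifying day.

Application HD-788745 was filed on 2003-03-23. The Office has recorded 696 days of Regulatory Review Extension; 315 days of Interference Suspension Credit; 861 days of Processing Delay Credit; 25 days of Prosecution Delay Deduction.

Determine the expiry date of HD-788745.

Base term: filing date + 25 years → 23 March 2028.
Regulatory Review Extension: +696 days → 17 February 2030.
Interference Suspension Credit: +315 days → 29 December 2030.
Processing Delay Credit: +861 days → 8 May 2033.
Prosecution Delay Deduction: −25 days → 13 April 2033.

April 13, 2033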